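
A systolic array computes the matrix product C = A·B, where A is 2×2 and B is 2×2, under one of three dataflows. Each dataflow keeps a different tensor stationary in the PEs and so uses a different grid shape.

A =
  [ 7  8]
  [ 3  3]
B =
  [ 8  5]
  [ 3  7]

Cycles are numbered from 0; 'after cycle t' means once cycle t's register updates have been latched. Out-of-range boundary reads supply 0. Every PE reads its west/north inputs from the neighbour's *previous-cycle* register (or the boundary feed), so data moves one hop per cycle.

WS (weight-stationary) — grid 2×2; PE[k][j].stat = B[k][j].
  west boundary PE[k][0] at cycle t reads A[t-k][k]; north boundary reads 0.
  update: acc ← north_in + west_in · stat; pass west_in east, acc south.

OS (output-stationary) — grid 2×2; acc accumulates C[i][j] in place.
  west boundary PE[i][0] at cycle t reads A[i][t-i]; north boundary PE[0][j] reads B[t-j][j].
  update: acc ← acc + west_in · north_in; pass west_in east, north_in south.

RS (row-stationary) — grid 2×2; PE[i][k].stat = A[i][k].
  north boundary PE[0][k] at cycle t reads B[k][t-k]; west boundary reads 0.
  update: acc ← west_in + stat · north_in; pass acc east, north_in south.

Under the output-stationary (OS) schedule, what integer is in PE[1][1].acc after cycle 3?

PE[1][1].acc = 36

Tracing OS — 2×2 array, target PE[1][1]:
  c0 r0c1: 0 / 0 / 0
  c0 r1c0: 0 / 0 / 0
  c0 r1c1: 0 / 0 / 0
  c1 r0c1: 35 / 7 / 5
  c1 r1c0: 24 / 3 / 8
  c1 r1c1: 0 / 0 / 0
  c2 r0c1: 91 / 8 / 7
  c2 r1c0: 33 / 3 / 3
  c2 r1c1: 15 / 3 / 5
  c3 r0c1: 91 / 0 / 0
  c3 r1c0: 33 / 0 / 0
  c3 r1c1: 36 / 3 / 7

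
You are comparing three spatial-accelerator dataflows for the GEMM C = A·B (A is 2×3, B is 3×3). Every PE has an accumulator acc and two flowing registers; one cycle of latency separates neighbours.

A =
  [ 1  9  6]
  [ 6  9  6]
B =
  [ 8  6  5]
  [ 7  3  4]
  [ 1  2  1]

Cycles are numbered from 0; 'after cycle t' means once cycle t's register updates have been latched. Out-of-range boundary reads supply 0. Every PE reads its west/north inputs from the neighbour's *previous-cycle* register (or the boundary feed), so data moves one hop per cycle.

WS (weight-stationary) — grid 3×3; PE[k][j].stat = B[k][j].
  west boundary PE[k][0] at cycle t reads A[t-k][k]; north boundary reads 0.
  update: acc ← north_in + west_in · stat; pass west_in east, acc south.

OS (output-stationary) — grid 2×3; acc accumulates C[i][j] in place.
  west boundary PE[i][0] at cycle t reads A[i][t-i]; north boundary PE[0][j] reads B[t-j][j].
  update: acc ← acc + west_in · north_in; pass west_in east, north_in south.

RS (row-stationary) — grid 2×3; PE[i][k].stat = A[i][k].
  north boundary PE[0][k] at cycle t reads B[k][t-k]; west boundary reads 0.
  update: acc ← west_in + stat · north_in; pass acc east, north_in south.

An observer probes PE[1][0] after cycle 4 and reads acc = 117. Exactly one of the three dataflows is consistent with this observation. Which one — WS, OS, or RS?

dataflow = OS

WS [3×3] PE[1][0] across cycles:
  0: (1,0).acc=0  regs=<0,0>
  1: (1,0).acc=71  regs=<9,71>
  2: (1,0).acc=111  regs=<9,111>
  3: (1,0).acc=0  regs=<0,0>
  4: (1,0).acc=0  regs=<0,0>
OS [2×3] PE[1][0] across cycles:
  0: (1,0).acc=0  regs=<0,0>
  1: (1,0).acc=48  regs=<6,8>
  2: (1,0).acc=111  regs=<9,7>
  3: (1,0).acc=117  regs=<6,1>
  4: (1,0).acc=117  regs=<0,0>
RS [2×3] PE[1][0] across cycles:
  0: (1,0).acc=0  regs=<0,0>
  1: (1,0).acc=48  regs=<48,8>
  2: (1,0).acc=36  regs=<36,6>
  3: (1,0).acc=30  regs=<30,5>
  4: (1,0).acc=0  regs=<0,0>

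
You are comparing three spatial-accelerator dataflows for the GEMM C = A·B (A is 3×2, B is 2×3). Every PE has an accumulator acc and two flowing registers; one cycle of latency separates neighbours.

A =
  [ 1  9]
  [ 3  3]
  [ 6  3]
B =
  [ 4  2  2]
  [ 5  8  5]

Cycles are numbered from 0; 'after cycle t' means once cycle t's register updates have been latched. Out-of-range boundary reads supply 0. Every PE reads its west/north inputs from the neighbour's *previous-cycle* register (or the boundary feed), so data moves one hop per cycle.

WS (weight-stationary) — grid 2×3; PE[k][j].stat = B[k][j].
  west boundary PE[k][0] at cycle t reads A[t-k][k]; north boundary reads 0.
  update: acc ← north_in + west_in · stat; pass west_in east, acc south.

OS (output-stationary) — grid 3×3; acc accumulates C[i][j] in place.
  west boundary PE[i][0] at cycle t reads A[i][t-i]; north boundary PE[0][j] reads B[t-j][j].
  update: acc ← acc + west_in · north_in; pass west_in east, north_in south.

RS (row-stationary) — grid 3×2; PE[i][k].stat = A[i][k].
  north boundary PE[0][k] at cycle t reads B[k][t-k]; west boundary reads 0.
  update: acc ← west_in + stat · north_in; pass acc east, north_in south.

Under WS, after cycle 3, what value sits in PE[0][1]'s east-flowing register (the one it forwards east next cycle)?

WS on a 2×3 grid — tracing PE[0][1] and its feeders:
  step 0 · PE0,0: acc=4; fwd→1 fwd↓4
  step 0 · PE0,1: acc=0; fwd→0 fwd↓0
  step 1 · PE0,0: acc=12; fwd→3 fwd↓12
  step 1 · PE0,1: acc=2; fwd→1 fwd↓2
  step 2 · PE0,0: acc=24; fwd→6 fwd↓24
  step 2 · PE0,1: acc=6; fwd→3 fwd↓6
  step 3 · PE0,0: acc=0; fwd→0 fwd↓0
  step 3 · PE0,1: acc=12; fwd→6 fwd↓12

register = 6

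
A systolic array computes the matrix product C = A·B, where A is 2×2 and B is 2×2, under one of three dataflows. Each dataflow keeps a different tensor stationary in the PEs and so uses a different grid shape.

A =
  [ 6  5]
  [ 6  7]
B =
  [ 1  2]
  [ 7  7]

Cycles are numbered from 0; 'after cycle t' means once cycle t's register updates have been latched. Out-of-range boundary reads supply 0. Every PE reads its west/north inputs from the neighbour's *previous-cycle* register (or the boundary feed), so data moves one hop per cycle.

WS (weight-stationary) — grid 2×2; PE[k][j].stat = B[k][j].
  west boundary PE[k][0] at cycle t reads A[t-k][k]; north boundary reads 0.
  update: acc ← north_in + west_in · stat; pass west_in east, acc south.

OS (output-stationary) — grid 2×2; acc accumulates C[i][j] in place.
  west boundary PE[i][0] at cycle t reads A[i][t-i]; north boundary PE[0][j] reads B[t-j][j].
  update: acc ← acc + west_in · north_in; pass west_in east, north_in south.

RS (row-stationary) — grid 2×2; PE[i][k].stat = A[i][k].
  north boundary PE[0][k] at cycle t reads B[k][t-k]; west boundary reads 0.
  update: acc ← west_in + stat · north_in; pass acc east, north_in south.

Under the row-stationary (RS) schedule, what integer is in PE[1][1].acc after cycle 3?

PE[1][1].acc = 61

RS (2×2). Following PE[1][1] plus its west/north inputs:
  after 0 — PE[0][1] acc=0, pass-E 0, pass-S 0
  after 0 — PE[1][0] acc=0, pass-E 0, pass-S 0
  after 0 — PE[1][1] acc=0, pass-E 0, pass-S 0
  after 1 — PE[0][1] acc=41, pass-E 41, pass-S 7
  after 1 — PE[1][0] acc=6, pass-E 6, pass-S 1
  after 1 — PE[1][1] acc=0, pass-E 0, pass-S 0
  after 2 — PE[0][1] acc=47, pass-E 47, pass-S 7
  after 2 — PE[1][0] acc=12, pass-E 12, pass-S 2
  after 2 — PE[1][1] acc=55, pass-E 55, pass-S 7
  after 3 — PE[0][1] acc=0, pass-E 0, pass-S 0
  after 3 — PE[1][0] acc=0, pass-E 0, pass-S 0
  after 3 — PE[1][1] acc=61, pass-E 61, pass-S 7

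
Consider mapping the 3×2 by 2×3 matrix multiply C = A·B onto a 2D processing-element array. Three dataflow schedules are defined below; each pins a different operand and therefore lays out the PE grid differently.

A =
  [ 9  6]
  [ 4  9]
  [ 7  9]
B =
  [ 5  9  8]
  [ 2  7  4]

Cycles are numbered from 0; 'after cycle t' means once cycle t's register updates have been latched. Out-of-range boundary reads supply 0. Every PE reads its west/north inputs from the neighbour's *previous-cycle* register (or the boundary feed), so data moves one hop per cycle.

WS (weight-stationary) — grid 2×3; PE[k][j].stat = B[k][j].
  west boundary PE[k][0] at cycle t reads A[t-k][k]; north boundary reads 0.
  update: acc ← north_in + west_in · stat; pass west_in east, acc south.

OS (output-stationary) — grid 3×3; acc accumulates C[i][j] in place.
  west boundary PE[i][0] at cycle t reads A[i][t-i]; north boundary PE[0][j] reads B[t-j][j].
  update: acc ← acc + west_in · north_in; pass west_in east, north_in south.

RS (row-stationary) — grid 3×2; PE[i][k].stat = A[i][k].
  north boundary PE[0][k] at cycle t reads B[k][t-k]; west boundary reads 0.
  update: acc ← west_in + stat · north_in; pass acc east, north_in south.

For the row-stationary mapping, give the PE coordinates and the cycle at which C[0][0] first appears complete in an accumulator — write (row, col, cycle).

(row, col, cycle) = (0, 1, 1)

RS: C[0][0] accumulates in PE[0][1]:
  after 0 — PE[0][1] acc=0, pass-E 0, pass-S 0
  after 1 — PE[0][1] acc=57, pass-E 57, pass-S 2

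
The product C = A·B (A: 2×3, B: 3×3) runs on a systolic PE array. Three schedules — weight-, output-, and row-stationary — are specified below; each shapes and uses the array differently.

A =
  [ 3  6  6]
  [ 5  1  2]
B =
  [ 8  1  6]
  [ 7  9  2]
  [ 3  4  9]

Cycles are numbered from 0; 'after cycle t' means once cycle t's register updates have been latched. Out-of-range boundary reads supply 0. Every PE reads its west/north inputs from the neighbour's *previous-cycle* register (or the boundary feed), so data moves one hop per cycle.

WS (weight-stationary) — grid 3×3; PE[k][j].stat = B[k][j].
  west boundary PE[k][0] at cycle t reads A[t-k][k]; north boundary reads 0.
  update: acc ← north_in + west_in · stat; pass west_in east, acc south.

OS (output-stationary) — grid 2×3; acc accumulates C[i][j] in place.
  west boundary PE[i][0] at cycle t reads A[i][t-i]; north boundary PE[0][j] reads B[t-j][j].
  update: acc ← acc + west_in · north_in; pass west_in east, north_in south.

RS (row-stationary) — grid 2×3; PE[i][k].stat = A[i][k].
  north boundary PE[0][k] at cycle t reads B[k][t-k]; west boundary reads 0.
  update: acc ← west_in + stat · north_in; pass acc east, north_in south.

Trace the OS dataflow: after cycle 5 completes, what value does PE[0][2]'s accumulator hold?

PE[0][2].acc = 84

Tracing OS — 2×3 array, target PE[0][2]:
  c0 r0c1: 0 / 0 / 0
  c0 r0c2: 0 / 0 / 0
  c1 r0c1: 3 / 3 / 1
  c1 r0c2: 0 / 0 / 0
  c2 r0c1: 57 / 6 / 9
  c2 r0c2: 18 / 3 / 6
  c3 r0c1: 81 / 6 / 4
  c3 r0c2: 30 / 6 / 2
  c4 r0c1: 81 / 0 / 0
  c4 r0c2: 84 / 6 / 9
  c5 r0c1: 81 / 0 / 0
  c5 r0c2: 84 / 0 / 0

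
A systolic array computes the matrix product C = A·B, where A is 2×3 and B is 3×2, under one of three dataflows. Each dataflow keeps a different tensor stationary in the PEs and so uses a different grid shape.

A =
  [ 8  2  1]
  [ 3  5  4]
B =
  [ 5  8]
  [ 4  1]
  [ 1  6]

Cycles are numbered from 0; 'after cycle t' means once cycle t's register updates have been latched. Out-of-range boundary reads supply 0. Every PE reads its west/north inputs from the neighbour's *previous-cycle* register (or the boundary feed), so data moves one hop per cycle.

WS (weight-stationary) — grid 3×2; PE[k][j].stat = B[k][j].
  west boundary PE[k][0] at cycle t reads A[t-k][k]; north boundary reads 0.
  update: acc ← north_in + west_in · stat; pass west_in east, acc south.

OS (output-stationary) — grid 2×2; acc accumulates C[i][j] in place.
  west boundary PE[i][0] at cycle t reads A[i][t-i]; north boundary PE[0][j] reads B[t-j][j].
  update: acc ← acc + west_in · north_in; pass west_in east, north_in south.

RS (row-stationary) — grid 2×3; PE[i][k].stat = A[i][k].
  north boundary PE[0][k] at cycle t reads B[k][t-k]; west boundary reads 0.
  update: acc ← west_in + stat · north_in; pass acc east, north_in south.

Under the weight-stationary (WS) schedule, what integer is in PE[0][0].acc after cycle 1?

WS on a 3×2 grid — tracing PE[0][0] and its feeders:
  @0  [0,0]  acc 40  |  →8  ↓40
  @1  [0,0]  acc 15  |  →3  ↓15

PE[0][0].acc = 15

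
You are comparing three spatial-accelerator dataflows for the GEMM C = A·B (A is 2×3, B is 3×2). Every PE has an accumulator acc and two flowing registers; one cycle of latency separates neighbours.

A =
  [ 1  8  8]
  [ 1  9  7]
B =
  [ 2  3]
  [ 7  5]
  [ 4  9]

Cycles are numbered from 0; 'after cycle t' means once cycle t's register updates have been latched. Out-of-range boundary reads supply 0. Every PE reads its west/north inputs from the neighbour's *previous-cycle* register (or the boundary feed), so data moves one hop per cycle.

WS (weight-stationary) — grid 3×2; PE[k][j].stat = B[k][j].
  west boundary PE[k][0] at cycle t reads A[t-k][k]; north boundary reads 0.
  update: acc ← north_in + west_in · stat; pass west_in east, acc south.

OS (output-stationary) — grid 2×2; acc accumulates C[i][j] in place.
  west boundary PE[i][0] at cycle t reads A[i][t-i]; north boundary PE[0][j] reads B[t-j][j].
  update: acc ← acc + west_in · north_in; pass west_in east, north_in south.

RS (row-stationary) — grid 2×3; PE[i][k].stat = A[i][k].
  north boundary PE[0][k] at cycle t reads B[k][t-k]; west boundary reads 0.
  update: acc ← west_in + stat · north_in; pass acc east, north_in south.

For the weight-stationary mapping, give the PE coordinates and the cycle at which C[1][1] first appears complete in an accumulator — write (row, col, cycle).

WS: C[1][1] accumulates in PE[2][1]:
  @0  [2,1]  acc 0  |  →0  ↓0
  @1  [2,1]  acc 0  |  →0  ↓0
  @2  [2,1]  acc 0  |  →0  ↓0
  @3  [2,1]  acc 115  |  →8  ↓115
  @4  [2,1]  acc 111  |  →7  ↓111

(row, col, cycle) = (2, 1, 4)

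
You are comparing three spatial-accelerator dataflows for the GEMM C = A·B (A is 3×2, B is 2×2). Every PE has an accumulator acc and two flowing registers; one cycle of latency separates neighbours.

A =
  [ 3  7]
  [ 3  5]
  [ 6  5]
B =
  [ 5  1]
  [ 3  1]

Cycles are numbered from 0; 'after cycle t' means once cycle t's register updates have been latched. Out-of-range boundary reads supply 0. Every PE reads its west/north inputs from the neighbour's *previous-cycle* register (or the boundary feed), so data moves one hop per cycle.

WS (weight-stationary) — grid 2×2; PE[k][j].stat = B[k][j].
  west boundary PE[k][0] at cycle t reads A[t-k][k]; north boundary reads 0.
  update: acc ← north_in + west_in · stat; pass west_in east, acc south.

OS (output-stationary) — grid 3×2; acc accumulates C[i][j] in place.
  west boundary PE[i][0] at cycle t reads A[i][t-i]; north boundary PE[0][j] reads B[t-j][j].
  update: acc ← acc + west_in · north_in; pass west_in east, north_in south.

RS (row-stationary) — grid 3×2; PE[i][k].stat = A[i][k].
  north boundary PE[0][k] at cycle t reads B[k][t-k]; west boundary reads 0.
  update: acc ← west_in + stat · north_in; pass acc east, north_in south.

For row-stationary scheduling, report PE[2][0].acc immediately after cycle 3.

PE[2][0].acc = 6

RS (3×2). Following PE[2][0] plus its west/north inputs:
  0: (1,0).acc=0  regs=<0,0>
  0: (2,0).acc=0  regs=<0,0>
  1: (1,0).acc=15  regs=<15,5>
  1: (2,0).acc=0  regs=<0,0>
  2: (1,0).acc=3  regs=<3,1>
  2: (2,0).acc=30  regs=<30,5>
  3: (1,0).acc=0  regs=<0,0>
  3: (2,0).acc=6  regs=<6,1>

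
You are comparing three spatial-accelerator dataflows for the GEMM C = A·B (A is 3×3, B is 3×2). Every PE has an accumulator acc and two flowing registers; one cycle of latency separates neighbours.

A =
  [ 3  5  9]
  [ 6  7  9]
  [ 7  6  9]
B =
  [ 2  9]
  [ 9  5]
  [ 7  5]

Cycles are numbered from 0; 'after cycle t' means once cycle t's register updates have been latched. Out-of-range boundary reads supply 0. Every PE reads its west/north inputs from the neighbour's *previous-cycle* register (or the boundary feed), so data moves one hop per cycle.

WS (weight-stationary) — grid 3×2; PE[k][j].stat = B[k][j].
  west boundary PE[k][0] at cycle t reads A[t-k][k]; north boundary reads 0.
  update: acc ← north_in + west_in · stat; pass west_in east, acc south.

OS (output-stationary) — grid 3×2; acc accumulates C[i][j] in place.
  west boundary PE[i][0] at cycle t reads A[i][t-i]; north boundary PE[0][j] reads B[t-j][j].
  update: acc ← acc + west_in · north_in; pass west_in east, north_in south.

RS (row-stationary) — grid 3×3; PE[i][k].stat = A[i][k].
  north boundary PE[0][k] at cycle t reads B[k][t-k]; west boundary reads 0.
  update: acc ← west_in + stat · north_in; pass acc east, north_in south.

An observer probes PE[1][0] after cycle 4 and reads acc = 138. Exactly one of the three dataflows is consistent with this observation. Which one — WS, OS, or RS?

WS (3×2 grid), PE[1][0]:
  step 0 · PE1,0: acc=0; fwd→0 fwd↓0
  step 1 · PE1,0: acc=51; fwd→5 fwd↓51
  step 2 · PE1,0: acc=75; fwd→7 fwd↓75
  step 3 · PE1,0: acc=68; fwd→6 fwd↓68
  step 4 · PE1,0: acc=0; fwd→0 fwd↓0
OS (3×2 grid), PE[1][0]:
  step 0 · PE1,0: acc=0; fwd→0 fwd↓0
  step 1 · PE1,0: acc=12; fwd→6 fwd↓2
  step 2 · PE1,0: acc=75; fwd→7 fwd↓9
  step 3 · PE1,0: acc=138; fwd→9 fwd↓7
  step 4 · PE1,0: acc=138; fwd→0 fwd↓0
RS (3×3 grid), PE[1][0]:
  step 0 · PE1,0: acc=0; fwd→0 fwd↓0
  step 1 · PE1,0: acc=12; fwd→12 fwd↓2
  step 2 · PE1,0: acc=54; fwd→54 fwd↓9
  step 3 · PE1,0: acc=0; fwd→0 fwd↓0
  step 4 · PE1,0: acc=0; fwd→0 fwd↓0

dataflow = OS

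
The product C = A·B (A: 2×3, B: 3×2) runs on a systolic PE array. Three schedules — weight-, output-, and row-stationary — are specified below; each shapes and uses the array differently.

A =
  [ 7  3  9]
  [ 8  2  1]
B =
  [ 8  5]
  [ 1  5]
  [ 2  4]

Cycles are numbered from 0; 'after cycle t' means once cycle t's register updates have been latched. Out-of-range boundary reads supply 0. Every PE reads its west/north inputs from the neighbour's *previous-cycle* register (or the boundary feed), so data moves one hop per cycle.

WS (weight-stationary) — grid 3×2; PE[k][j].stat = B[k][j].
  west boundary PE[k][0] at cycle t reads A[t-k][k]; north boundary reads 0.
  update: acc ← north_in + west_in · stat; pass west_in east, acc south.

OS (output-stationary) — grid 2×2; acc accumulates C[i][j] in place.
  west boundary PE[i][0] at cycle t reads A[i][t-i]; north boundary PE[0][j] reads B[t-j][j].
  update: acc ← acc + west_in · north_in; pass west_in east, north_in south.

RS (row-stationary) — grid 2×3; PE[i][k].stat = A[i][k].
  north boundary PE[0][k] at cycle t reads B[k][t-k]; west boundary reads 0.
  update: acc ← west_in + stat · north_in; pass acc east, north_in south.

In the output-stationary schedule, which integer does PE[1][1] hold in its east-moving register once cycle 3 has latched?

register = 2

Tracing OS — 2×2 array, target PE[1][1]:
  after 0 — PE[0][1] acc=0, pass-E 0, pass-S 0
  after 0 — PE[1][0] acc=0, pass-E 0, pass-S 0
  after 0 — PE[1][1] acc=0, pass-E 0, pass-S 0
  after 1 — PE[0][1] acc=35, pass-E 7, pass-S 5
  after 1 — PE[1][0] acc=64, pass-E 8, pass-S 8
  after 1 — PE[1][1] acc=0, pass-E 0, pass-S 0
  after 2 — PE[0][1] acc=50, pass-E 3, pass-S 5
  after 2 — PE[1][0] acc=66, pass-E 2, pass-S 1
  after 2 — PE[1][1] acc=40, pass-E 8, pass-S 5
  after 3 — PE[0][1] acc=86, pass-E 9, pass-S 4
  after 3 — PE[1][0] acc=68, pass-E 1, pass-S 2
  after 3 — PE[1][1] acc=50, pass-E 2, pass-S 5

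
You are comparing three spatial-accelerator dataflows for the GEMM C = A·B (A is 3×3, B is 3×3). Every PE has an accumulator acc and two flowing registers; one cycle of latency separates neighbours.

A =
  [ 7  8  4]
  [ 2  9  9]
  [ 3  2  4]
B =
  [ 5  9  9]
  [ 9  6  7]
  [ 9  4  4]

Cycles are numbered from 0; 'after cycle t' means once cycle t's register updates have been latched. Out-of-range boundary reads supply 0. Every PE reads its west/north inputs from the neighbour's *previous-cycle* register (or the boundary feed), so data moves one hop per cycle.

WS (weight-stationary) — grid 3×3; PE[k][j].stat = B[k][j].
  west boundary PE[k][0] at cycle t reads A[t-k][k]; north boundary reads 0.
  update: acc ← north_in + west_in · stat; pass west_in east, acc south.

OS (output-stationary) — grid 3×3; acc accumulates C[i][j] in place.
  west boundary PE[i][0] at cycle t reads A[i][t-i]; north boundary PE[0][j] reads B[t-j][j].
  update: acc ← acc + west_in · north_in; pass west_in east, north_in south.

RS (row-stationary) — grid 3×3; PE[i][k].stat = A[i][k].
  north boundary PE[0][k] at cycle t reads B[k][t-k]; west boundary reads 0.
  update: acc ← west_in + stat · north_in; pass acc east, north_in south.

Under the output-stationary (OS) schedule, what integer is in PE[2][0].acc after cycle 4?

OS 3×3: PE[2][0] cycle-by-cycle (with neighbour feeds):
  t=0 PE[1][0]: acc=0 h=0 v=0
  t=0 PE[2][0]: acc=0 h=0 v=0
  t=1 PE[1][0]: acc=10 h=2 v=5
  t=1 PE[2][0]: acc=0 h=0 v=0
  t=2 PE[1][0]: acc=91 h=9 v=9
  t=2 PE[2][0]: acc=15 h=3 v=5
  t=3 PE[1][0]: acc=172 h=9 v=9
  t=3 PE[2][0]: acc=33 h=2 v=9
  t=4 PE[1][0]: acc=172 h=0 v=0
  t=4 PE[2][0]: acc=69 h=4 v=9

PE[2][0].acc = 69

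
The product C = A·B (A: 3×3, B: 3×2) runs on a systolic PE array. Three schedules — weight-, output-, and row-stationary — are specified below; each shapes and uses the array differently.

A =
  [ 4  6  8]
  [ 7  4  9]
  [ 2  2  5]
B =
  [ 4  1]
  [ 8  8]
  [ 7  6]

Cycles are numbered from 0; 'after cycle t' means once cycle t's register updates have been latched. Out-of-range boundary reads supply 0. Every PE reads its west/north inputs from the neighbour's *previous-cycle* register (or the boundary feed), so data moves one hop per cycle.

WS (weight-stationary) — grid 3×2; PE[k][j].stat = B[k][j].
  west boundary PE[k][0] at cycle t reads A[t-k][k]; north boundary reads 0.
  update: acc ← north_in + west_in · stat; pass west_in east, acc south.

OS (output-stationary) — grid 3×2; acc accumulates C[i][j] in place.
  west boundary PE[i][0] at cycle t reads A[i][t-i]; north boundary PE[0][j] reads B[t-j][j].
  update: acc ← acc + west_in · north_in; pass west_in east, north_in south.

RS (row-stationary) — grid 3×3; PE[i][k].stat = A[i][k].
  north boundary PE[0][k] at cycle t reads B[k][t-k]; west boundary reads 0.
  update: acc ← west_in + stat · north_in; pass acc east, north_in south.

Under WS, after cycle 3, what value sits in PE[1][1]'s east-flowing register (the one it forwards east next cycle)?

WS 3×2: PE[1][1] cycle-by-cycle (with neighbour feeds):
  cycle 0: PE[0][1] → acc 0, east 0, south 0
  cycle 0: PE[1][0] → acc 0, east 0, south 0
  cycle 0: PE[1][1] → acc 0, east 0, south 0
  cycle 1: PE[0][1] → acc 4, east 4, south 4
  cycle 1: PE[1][0] → acc 64, east 6, south 64
  cycle 1: PE[1][1] → acc 0, east 0, south 0
  cycle 2: PE[0][1] → acc 7, east 7, south 7
  cycle 2: PE[1][0] → acc 60, east 4, south 60
  cycle 2: PE[1][1] → acc 52, east 6, south 52
  cycle 3: PE[0][1] → acc 2, east 2, south 2
  cycle 3: PE[1][0] → acc 24, east 2, south 24
  cycle 3: PE[1][1] → acc 39, east 4, south 39

register = 4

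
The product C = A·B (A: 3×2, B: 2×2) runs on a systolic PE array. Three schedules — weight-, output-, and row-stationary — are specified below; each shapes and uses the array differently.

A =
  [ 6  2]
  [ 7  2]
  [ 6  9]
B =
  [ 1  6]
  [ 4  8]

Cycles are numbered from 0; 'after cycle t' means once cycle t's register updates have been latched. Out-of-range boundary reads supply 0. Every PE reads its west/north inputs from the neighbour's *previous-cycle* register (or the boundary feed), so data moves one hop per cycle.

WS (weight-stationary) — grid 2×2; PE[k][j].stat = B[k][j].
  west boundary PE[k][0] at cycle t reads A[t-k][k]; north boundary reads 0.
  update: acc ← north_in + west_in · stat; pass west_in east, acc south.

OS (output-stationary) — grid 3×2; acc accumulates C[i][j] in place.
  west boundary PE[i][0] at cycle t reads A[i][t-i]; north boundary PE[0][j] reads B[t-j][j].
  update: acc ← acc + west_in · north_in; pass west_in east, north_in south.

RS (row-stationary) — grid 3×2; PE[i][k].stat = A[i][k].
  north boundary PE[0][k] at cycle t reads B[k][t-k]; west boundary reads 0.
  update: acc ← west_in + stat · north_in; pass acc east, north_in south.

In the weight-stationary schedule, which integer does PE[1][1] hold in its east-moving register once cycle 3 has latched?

WS on a 2×2 grid — tracing PE[1][1] and its feeders:
  c0 r0c1: 0 / 0 / 0
  c0 r1c0: 0 / 0 / 0
  c0 r1c1: 0 / 0 / 0
  c1 r0c1: 36 / 6 / 36
  c1 r1c0: 14 / 2 / 14
  c1 r1c1: 0 / 0 / 0
  c2 r0c1: 42 / 7 / 42
  c2 r1c0: 15 / 2 / 15
  c2 r1c1: 52 / 2 / 52
  c3 r0c1: 36 / 6 / 36
  c3 r1c0: 42 / 9 / 42
  c3 r1c1: 58 / 2 / 58

register = 2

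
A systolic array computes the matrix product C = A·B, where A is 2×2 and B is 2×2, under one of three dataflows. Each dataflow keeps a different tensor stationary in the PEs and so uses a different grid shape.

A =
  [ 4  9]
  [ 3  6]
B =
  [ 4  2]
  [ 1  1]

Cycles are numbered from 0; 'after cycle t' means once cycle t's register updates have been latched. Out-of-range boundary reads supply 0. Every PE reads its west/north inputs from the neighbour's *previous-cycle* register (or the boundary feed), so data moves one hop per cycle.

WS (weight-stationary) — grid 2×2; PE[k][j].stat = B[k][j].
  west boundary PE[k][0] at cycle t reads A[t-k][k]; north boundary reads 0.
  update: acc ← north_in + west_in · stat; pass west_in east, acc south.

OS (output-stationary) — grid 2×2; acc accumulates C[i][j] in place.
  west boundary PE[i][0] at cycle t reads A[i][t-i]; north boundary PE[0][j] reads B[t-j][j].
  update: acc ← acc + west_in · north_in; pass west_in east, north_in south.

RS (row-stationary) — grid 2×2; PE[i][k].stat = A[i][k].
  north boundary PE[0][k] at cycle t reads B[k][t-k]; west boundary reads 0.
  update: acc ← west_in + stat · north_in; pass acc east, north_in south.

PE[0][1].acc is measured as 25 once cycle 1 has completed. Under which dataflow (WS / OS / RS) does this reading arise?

— WS: 2×2; PE[0][1] trace:
  0: (0,1).acc=0  regs=<0,0>
  1: (0,1).acc=8  regs=<4,8>
— OS: 2×2; PE[0][1] trace:
  0: (0,1).acc=0  regs=<0,0>
  1: (0,1).acc=8  regs=<4,2>
— RS: 2×2; PE[0][1] trace:
  0: (0,1).acc=0  regs=<0,0>
  1: (0,1).acc=25  regs=<25,1>

dataflow = RS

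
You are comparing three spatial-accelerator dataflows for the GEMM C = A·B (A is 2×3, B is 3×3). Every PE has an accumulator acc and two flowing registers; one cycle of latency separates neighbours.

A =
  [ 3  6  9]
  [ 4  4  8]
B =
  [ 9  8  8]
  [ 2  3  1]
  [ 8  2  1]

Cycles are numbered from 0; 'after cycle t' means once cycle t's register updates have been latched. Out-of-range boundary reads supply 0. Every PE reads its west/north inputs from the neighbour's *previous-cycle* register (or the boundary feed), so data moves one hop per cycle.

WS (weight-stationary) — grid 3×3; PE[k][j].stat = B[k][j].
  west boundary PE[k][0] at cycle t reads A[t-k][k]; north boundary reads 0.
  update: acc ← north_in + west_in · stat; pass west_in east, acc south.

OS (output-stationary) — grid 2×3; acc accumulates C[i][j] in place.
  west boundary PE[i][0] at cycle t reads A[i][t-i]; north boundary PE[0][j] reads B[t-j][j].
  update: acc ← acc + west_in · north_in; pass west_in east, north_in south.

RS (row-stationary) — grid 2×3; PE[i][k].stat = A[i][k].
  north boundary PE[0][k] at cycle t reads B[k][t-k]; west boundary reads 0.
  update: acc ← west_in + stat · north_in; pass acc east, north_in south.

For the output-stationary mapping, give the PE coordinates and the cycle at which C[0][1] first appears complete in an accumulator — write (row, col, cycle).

OS — PE[0][1] is where C[0][1] collects:
  0: (0,1).acc=0  regs=<0,0>
  1: (0,1).acc=24  regs=<3,8>
  2: (0,1).acc=42  regs=<6,3>
  3: (0,1).acc=60  regs=<9,2>

(row, col, cycle) = (0, 1, 3)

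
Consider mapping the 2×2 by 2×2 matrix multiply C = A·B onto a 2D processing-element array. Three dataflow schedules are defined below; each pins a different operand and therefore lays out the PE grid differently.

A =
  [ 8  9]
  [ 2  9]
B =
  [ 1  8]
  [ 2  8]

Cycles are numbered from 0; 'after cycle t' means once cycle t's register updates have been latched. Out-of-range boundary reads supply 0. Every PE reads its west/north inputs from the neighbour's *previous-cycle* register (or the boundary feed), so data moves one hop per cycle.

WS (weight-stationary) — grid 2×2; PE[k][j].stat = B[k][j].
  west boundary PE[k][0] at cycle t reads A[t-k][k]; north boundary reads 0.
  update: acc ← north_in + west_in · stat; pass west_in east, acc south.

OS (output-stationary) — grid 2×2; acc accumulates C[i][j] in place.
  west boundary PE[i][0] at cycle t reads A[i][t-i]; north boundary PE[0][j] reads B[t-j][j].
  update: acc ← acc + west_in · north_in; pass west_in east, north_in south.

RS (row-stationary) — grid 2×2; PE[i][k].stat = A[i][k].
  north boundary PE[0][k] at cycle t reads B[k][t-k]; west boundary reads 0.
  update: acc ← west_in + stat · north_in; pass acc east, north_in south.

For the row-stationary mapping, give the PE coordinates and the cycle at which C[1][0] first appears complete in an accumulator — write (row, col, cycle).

RS — PE[1][1] is where C[1][0] collects:
  0: (1,1).acc=0  regs=<0,0>
  1: (1,1).acc=0  regs=<0,0>
  2: (1,1).acc=20  regs=<20,2>

(row, col, cycle) = (1, 1, 2)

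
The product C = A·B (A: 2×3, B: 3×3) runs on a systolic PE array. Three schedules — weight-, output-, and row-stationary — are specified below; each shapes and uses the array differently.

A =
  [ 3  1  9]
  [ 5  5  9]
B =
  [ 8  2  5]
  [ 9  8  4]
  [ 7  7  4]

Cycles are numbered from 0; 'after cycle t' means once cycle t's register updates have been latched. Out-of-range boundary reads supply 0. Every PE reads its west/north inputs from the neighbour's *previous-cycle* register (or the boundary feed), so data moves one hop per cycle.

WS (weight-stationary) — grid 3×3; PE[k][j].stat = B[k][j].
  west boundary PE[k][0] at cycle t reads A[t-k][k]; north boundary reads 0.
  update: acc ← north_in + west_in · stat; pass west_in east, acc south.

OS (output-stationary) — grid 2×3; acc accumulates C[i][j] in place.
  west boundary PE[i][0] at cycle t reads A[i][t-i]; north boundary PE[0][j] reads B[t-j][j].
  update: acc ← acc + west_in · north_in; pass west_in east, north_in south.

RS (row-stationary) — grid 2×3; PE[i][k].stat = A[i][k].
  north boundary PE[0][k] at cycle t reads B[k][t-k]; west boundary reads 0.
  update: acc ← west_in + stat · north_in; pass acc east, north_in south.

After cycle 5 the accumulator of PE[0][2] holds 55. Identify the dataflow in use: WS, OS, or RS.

— WS: 3×3; PE[0][2] trace:
  @0  [0,2]  acc 0  |  →0  ↓0
  @1  [0,2]  acc 0  |  →0  ↓0
  @2  [0,2]  acc 15  |  →3  ↓15
  @3  [0,2]  acc 25  |  →5  ↓25
  @4  [0,2]  acc 0  |  →0  ↓0
  @5  [0,2]  acc 0  |  →0  ↓0
— OS: 2×3; PE[0][2] trace:
  @0  [0,2]  acc 0  |  →0  ↓0
  @1  [0,2]  acc 0  |  →0  ↓0
  @2  [0,2]  acc 15  |  →3  ↓5
  @3  [0,2]  acc 19  |  →1  ↓4
  @4  [0,2]  acc 55  |  →9  ↓4
  @5  [0,2]  acc 55  |  →0  ↓0
— RS: 2×3; PE[0][2] trace:
  @0  [0,2]  acc 0  |  →0  ↓0
  @1  [0,2]  acc 0  |  →0  ↓0
  @2  [0,2]  acc 96  |  →96  ↓7
  @3  [0,2]  acc 77  |  →77  ↓7
  @4  [0,2]  acc 55  |  →55  ↓4
  @5  [0,2]  acc 0  |  →0  ↓0

dataflow = OS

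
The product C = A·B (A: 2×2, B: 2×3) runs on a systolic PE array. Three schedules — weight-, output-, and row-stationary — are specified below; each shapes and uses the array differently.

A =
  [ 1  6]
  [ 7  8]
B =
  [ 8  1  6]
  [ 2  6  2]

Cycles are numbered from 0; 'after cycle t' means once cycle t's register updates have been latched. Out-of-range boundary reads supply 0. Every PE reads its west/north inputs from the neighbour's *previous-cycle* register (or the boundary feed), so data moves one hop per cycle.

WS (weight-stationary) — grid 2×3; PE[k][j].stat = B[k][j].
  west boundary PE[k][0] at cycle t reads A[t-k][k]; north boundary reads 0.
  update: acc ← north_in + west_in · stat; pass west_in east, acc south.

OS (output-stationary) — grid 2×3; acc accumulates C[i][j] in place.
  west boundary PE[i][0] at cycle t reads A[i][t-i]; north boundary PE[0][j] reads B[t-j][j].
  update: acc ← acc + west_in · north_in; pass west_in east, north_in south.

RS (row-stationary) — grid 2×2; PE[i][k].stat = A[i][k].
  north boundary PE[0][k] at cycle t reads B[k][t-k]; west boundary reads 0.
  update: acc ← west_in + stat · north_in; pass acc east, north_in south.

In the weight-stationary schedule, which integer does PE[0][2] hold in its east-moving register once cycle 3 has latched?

register = 7

Tracing WS — 2×3 array, target PE[0][2]:
  after 0 — PE[0][1] acc=0, pass-E 0, pass-S 0
  after 0 — PE[0][2] acc=0, pass-E 0, pass-S 0
  after 1 — PE[0][1] acc=1, pass-E 1, pass-S 1
  after 1 — PE[0][2] acc=0, pass-E 0, pass-S 0
  after 2 — PE[0][1] acc=7, pass-E 7, pass-S 7
  after 2 — PE[0][2] acc=6, pass-E 1, pass-S 6
  after 3 — PE[0][1] acc=0, pass-E 0, pass-S 0
  after 3 — PE[0][2] acc=42, pass-E 7, pass-S 42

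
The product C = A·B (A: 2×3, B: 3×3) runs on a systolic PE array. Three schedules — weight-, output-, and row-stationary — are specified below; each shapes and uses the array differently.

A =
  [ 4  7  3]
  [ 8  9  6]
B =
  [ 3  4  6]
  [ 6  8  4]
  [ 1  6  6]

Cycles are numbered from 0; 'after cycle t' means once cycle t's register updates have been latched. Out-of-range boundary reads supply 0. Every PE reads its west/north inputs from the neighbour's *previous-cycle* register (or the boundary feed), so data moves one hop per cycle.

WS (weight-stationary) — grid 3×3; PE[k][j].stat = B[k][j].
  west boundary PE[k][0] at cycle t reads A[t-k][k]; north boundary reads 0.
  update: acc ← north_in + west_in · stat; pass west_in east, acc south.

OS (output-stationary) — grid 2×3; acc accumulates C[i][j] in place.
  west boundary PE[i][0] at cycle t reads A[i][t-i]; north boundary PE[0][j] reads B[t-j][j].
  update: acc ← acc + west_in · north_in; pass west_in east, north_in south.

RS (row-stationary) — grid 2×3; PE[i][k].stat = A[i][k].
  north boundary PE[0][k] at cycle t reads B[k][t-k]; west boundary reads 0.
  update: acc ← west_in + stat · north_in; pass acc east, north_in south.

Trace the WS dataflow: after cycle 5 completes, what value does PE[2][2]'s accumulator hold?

WS 3×3: PE[2][2] cycle-by-cycle (with neighbour feeds):
  t=0 PE[1][2]: acc=0 h=0 v=0
  t=0 PE[2][1]: acc=0 h=0 v=0
  t=0 PE[2][2]: acc=0 h=0 v=0
  t=1 PE[1][2]: acc=0 h=0 v=0
  t=1 PE[2][1]: acc=0 h=0 v=0
  t=1 PE[2][2]: acc=0 h=0 v=0
  t=2 PE[1][2]: acc=0 h=0 v=0
  t=2 PE[2][1]: acc=0 h=0 v=0
  t=2 PE[2][2]: acc=0 h=0 v=0
  t=3 PE[1][2]: acc=52 h=7 v=52
  t=3 PE[2][1]: acc=90 h=3 v=90
  t=3 PE[2][2]: acc=0 h=0 v=0
  t=4 PE[1][2]: acc=84 h=9 v=84
  t=4 PE[2][1]: acc=140 h=6 v=140
  t=4 PE[2][2]: acc=70 h=3 v=70
  t=5 PE[1][2]: acc=0 h=0 v=0
  t=5 PE[2][1]: acc=0 h=0 v=0
  t=5 PE[2][2]: acc=120 h=6 v=120

PE[2][2].acc = 120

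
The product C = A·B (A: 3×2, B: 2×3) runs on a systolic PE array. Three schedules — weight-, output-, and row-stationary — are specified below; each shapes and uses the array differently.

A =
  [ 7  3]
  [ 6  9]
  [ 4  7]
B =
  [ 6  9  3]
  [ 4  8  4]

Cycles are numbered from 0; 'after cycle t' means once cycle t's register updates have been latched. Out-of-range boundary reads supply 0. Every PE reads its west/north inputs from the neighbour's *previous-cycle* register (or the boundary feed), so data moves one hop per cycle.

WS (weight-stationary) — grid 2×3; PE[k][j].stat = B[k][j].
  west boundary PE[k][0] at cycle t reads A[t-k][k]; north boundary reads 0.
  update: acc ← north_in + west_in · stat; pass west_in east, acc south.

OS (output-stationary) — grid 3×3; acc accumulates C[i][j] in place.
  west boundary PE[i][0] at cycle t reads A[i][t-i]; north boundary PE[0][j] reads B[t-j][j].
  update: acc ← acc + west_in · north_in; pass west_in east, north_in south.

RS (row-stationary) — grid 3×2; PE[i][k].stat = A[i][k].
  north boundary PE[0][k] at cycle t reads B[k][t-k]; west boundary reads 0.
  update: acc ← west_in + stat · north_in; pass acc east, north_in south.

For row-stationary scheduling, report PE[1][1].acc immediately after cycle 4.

RS on a 3×2 grid — tracing PE[1][1] and its feeders:
  step 0 · PE0,1: acc=0; fwd→0 fwd↓0
  step 0 · PE1,0: acc=0; fwd→0 fwd↓0
  step 0 · PE1,1: acc=0; fwd→0 fwd↓0
  step 1 · PE0,1: acc=54; fwd→54 fwd↓4
  step 1 · PE1,0: acc=36; fwd→36 fwd↓6
  step 1 · PE1,1: acc=0; fwd→0 fwd↓0
  step 2 · PE0,1: acc=87; fwd→87 fwd↓8
  step 2 · PE1,0: acc=54; fwd→54 fwd↓9
  step 2 · PE1,1: acc=72; fwd→72 fwd↓4
  step 3 · PE0,1: acc=33; fwd→33 fwd↓4
  step 3 · PE1,0: acc=18; fwd→18 fwd↓3
  step 3 · PE1,1: acc=126; fwd→126 fwd↓8
  step 4 · PE0,1: acc=0; fwd→0 fwd↓0
  step 4 · PE1,0: acc=0; fwd→0 fwd↓0
  step 4 · PE1,1: acc=54; fwd→54 fwd↓4

PE[1][1].acc = 54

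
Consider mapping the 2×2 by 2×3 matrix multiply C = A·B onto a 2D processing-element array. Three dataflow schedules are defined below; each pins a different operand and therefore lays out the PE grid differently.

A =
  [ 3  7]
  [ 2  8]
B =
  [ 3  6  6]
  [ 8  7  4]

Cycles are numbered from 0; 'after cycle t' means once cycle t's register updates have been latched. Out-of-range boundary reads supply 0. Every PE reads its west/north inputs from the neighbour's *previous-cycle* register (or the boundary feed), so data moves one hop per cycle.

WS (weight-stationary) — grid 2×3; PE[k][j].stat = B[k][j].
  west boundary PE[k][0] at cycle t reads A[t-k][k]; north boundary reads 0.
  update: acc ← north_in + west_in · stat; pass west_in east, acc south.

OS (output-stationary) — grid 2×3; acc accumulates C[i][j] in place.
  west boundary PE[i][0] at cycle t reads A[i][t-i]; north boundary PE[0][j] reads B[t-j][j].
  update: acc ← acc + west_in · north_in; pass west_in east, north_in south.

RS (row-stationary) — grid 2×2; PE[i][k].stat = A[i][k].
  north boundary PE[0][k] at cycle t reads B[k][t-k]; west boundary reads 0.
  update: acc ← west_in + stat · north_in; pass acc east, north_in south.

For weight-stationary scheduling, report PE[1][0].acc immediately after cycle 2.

PE[1][0].acc = 70

Tracing WS — 2×3 array, target PE[1][0]:
  cycle 0: PE[0][0] → acc 9, east 3, south 9
  cycle 0: PE[1][0] → acc 0, east 0, south 0
  cycle 1: PE[0][0] → acc 6, east 2, south 6
  cycle 1: PE[1][0] → acc 65, east 7, south 65
  cycle 2: PE[0][0] → acc 0, east 0, south 0
  cycle 2: PE[1][0] → acc 70, east 8, south 70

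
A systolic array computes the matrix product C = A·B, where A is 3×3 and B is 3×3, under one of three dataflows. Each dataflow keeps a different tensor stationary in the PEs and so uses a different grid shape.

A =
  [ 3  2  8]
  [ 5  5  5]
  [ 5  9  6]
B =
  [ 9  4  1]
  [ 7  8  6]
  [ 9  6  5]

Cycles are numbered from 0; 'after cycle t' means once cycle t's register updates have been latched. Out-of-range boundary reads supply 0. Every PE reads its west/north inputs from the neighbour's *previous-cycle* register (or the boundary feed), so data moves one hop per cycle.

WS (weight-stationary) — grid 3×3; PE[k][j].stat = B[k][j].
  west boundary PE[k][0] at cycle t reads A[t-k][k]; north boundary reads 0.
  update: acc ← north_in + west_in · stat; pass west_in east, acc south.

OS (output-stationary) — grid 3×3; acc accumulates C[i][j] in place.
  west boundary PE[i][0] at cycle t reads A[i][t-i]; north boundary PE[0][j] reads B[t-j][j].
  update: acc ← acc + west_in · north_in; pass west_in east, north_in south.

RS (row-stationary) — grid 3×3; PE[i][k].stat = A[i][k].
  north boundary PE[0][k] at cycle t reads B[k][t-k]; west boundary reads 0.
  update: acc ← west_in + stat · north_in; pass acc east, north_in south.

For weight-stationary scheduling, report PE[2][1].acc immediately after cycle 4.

PE[2][1].acc = 90

Tracing WS — 3×3 array, target PE[2][1]:
  0: (1,1).acc=0  regs=<0,0>
  0: (2,0).acc=0  regs=<0,0>
  0: (2,1).acc=0  regs=<0,0>
  1: (1,1).acc=0  regs=<0,0>
  1: (2,0).acc=0  regs=<0,0>
  1: (2,1).acc=0  regs=<0,0>
  2: (1,1).acc=28  regs=<2,28>
  2: (2,0).acc=113  regs=<8,113>
  2: (2,1).acc=0  regs=<0,0>
  3: (1,1).acc=60  regs=<5,60>
  3: (2,0).acc=125  regs=<5,125>
  3: (2,1).acc=76  regs=<8,76>
  4: (1,1).acc=92  regs=<9,92>
  4: (2,0).acc=162  regs=<6,162>
  4: (2,1).acc=90  regs=<5,90>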